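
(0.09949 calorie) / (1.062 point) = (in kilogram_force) 113.3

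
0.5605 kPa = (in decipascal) 5605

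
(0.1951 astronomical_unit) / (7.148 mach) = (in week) 19.83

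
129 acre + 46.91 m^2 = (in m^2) 5.221e+05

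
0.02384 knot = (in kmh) 0.04415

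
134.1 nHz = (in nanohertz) 134.1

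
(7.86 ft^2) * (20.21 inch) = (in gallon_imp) 82.45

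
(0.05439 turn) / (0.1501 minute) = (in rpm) 0.3624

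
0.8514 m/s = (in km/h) 3.065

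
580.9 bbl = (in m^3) 92.36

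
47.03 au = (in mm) 7.036e+15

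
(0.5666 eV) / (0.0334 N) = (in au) 1.817e-29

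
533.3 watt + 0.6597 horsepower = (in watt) 1025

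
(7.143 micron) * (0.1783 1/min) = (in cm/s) 2.123e-06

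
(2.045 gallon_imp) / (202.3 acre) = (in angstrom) 113.6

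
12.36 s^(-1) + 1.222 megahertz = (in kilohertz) 1222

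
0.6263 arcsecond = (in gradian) 0.0001933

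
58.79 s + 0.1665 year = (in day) 60.77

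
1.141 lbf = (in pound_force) 1.141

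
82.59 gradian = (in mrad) 1297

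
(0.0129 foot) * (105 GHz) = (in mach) 1.212e+06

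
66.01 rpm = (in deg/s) 396.1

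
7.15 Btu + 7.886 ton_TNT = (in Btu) 3.127e+07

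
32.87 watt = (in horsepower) 0.04408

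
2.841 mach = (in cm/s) 9.674e+04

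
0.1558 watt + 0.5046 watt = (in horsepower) 0.0008856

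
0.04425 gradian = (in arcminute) 2.39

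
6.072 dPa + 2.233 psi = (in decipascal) 1.54e+05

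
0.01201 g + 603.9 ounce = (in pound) 37.74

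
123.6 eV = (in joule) 1.98e-17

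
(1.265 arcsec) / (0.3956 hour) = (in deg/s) 2.467e-07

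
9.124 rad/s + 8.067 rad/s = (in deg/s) 985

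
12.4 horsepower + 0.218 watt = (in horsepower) 12.4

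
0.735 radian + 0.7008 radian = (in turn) 0.2285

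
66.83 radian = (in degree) 3829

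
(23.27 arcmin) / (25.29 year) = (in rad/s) 8.487e-12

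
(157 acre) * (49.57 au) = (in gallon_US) 1.245e+21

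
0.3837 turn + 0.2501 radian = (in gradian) 169.4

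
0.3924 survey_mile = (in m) 631.5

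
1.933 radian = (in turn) 0.3076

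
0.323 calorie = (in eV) 8.435e+18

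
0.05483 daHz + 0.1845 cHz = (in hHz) 0.005501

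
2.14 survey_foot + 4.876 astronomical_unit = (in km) 7.294e+08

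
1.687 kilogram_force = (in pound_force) 3.719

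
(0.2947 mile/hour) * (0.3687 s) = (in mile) 3.018e-05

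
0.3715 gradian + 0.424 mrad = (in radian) 0.00626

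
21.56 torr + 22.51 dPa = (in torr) 21.58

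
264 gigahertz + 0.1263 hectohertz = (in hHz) 2.64e+09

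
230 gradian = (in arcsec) 7.452e+05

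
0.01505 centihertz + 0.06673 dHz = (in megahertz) 6.823e-09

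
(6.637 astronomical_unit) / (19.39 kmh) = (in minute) 3.072e+09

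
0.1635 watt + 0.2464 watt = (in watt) 0.4099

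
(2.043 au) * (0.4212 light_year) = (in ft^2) 1.311e+28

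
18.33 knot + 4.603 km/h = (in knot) 20.82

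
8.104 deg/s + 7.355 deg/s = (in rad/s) 0.2698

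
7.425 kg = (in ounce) 261.9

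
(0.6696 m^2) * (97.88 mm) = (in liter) 65.54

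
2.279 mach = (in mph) 1736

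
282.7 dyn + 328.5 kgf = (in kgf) 328.5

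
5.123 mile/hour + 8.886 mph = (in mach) 0.01839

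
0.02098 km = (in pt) 5.947e+04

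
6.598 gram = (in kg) 0.006598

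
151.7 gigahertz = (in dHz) 1.517e+12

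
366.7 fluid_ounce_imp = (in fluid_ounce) 352.3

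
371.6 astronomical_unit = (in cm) 5.559e+15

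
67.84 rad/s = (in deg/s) 3887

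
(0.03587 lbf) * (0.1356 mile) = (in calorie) 8.322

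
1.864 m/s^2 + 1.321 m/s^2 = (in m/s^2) 3.185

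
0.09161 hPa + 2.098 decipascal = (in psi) 0.001359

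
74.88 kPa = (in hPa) 748.8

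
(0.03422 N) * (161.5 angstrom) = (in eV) 3.449e+09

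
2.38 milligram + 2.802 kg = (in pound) 6.177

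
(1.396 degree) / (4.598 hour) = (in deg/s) 8.434e-05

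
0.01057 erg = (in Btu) 1.002e-12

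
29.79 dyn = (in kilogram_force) 3.038e-05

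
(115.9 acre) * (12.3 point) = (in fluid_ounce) 6.882e+07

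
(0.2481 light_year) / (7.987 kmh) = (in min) 1.763e+13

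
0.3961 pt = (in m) 0.0001397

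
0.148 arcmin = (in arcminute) 0.148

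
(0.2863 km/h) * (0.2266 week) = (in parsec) 3.532e-13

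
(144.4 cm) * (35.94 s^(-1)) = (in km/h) 186.8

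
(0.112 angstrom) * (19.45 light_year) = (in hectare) 206.1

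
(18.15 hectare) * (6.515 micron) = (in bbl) 7.438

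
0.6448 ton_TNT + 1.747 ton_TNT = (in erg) 1.001e+17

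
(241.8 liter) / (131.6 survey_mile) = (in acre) 2.821e-10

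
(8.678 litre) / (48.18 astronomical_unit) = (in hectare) 1.204e-19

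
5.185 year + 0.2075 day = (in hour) 4.543e+04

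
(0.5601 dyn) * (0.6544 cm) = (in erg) 0.3665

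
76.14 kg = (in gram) 7.614e+04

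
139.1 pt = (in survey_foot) 0.161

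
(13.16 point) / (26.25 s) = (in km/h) 0.0006367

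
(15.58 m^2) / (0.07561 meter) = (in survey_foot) 676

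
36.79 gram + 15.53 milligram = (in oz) 1.298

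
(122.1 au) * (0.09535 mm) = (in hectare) 1.742e+05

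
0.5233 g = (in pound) 0.001154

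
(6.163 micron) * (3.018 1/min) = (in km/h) 1.116e-06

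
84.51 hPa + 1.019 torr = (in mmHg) 64.41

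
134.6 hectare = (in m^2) 1.346e+06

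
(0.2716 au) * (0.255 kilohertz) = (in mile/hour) 2.318e+13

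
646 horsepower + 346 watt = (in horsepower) 646.5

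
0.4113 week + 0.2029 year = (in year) 0.2108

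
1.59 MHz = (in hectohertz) 1.59e+04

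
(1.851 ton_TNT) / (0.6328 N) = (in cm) 1.224e+12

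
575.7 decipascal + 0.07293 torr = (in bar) 0.0006729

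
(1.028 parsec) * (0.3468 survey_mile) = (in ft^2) 1.906e+20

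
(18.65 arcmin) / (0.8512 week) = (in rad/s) 1.054e-08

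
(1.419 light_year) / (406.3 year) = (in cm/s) 1.048e+08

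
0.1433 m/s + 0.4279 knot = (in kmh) 1.308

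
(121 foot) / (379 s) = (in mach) 0.0002858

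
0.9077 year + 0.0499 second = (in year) 0.9077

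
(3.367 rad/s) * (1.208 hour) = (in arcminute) 5.034e+07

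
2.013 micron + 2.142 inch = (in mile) 3.381e-05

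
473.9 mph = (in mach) 0.6222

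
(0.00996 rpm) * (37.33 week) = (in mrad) 2.355e+07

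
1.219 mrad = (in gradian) 0.0776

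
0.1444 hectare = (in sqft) 1.554e+04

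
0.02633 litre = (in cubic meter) 2.633e-05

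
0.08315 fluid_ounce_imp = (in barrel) 1.486e-05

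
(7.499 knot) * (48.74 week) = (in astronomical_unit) 0.0007602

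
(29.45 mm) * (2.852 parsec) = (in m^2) 2.592e+15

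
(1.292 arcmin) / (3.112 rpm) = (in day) 1.335e-08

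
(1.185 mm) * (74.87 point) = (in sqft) 0.0003369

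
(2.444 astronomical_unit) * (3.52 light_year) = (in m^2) 1.218e+28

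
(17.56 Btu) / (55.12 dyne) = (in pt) 9.528e+10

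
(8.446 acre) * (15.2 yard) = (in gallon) 1.255e+08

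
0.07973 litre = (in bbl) 0.0005015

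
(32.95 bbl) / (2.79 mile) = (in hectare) 1.167e-07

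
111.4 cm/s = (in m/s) 1.114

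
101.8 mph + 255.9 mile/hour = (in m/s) 159.9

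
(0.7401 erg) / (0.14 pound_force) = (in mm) 0.0001188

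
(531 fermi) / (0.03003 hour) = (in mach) 1.443e-17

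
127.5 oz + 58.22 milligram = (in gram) 3615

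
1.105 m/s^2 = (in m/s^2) 1.105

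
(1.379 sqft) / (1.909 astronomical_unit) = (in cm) 4.486e-11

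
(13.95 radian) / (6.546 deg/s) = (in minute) 2.035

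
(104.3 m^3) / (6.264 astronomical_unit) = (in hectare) 1.113e-14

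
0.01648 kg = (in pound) 0.03633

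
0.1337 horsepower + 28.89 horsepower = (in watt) 2.164e+04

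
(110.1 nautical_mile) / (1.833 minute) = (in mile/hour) 4147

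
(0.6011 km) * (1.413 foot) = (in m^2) 258.9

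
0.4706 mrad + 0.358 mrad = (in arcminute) 2.849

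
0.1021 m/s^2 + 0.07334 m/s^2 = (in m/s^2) 0.1754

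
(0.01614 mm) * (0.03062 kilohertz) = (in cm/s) 0.04942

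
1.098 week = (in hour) 184.5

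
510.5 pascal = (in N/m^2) 510.5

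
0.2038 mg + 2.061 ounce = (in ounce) 2.061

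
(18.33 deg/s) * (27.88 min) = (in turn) 85.17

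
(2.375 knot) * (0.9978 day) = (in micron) 1.053e+11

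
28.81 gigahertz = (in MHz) 2.881e+04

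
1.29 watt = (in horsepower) 0.00173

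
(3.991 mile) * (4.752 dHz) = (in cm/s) 3.052e+05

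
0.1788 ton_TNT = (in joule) 7.481e+08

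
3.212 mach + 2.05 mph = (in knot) 2128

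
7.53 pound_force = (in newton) 33.5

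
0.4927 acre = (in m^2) 1994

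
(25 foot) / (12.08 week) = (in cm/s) 0.0001043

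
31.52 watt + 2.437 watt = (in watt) 33.96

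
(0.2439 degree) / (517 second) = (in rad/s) 8.234e-06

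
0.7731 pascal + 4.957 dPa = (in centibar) 0.001269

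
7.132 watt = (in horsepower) 0.009564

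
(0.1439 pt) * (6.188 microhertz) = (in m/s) 3.141e-10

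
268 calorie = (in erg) 1.121e+10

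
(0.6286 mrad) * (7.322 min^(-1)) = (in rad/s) 7.671e-05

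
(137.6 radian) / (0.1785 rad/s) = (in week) 0.001275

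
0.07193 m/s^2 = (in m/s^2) 0.07193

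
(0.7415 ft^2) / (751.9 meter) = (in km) 9.162e-08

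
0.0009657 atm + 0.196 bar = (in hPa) 197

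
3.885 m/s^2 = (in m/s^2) 3.885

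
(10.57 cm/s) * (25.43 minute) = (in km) 0.1613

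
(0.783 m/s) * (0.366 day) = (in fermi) 2.476e+19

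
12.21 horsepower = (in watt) 9105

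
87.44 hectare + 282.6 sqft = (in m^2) 8.744e+05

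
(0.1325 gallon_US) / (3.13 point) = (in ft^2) 4.889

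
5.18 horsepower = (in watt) 3863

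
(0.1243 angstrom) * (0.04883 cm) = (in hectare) 6.07e-19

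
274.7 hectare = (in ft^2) 2.957e+07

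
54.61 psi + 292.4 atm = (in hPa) 3e+05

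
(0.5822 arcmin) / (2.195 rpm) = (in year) 2.336e-11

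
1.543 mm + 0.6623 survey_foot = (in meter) 0.2034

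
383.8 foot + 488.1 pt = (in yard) 128.1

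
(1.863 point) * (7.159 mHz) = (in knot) 9.146e-06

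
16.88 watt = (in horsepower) 0.02264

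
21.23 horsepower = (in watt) 1.583e+04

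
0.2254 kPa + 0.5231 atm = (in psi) 7.72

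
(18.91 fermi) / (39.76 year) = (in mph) 3.374e-23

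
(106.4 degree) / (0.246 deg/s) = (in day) 0.005006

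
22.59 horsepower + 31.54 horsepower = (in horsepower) 54.13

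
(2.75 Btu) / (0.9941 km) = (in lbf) 0.6561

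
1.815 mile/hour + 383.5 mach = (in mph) 2.921e+05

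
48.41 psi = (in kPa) 333.8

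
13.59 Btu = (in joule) 1.434e+04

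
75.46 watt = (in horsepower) 0.1012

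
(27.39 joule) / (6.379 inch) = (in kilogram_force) 17.24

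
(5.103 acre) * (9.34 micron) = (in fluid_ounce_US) 6522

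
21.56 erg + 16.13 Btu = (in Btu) 16.13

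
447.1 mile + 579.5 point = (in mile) 447.1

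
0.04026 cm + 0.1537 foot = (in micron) 4.725e+04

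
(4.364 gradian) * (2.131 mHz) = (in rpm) 0.001395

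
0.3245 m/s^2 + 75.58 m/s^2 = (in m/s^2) 75.9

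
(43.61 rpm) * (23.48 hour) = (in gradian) 2.458e+07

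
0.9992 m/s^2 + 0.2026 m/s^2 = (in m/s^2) 1.202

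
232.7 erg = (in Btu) 2.206e-08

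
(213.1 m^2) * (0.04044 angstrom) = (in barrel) 5.42e-09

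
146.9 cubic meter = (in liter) 1.469e+05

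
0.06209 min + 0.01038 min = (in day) 5.033e-05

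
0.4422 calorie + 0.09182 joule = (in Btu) 0.001841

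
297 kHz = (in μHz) 2.97e+11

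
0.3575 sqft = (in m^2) 0.03321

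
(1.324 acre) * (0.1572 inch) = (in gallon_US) 5652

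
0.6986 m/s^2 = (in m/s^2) 0.6986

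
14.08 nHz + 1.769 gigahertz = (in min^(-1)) 1.061e+11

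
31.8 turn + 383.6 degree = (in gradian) 1.315e+04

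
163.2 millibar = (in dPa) 1.632e+05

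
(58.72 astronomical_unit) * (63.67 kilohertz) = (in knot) 1.087e+18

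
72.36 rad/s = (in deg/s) 4146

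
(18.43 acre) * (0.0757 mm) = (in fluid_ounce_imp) 1.987e+05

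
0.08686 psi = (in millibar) 5.989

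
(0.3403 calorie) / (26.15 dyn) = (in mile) 3.383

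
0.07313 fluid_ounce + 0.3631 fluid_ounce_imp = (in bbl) 7.849e-05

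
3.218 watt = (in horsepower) 0.004315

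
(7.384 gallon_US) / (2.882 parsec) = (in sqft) 3.383e-18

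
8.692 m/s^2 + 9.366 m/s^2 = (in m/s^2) 18.06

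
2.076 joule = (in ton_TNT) 4.962e-10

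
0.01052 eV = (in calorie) 4.028e-22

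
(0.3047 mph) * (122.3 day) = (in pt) 4.08e+09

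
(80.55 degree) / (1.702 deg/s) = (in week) 7.825e-05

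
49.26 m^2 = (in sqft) 530.2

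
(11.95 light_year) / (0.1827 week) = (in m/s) 1.023e+12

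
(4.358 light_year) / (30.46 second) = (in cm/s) 1.354e+17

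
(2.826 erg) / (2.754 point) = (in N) 0.0002909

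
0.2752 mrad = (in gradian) 0.01752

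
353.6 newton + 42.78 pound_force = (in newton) 543.9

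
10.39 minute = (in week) 0.001031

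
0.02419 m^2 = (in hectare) 2.419e-06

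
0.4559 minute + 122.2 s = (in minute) 2.493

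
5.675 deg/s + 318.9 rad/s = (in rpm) 3046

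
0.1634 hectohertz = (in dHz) 163.4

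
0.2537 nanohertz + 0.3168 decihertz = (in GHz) 3.168e-11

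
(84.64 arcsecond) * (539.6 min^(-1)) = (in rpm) 0.03524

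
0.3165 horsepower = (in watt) 236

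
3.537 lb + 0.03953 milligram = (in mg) 1.604e+06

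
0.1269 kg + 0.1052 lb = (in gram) 174.6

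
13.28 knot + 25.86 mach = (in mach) 25.88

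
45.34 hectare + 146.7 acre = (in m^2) 1.047e+06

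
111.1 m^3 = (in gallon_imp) 2.444e+04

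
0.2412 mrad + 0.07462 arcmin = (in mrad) 0.2629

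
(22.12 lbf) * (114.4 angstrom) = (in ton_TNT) 2.69e-16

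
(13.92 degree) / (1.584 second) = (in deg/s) 8.788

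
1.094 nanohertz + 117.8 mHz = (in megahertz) 1.178e-07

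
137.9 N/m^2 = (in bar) 0.001379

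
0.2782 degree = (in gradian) 0.3091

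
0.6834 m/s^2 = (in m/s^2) 0.6834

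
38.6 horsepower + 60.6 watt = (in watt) 2.884e+04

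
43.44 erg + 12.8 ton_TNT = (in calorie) 1.28e+10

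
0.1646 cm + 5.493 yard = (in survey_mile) 0.003122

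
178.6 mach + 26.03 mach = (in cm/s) 6.968e+06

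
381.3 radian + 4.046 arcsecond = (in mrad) 3.813e+05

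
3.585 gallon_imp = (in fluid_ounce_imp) 573.6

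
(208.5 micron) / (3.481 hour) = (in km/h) 5.99e-08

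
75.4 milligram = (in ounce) 0.00266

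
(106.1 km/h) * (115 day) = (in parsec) 9.49e-09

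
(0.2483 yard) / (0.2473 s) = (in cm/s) 91.81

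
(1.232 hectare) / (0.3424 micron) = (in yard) 3.935e+10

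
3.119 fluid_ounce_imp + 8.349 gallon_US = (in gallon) 8.372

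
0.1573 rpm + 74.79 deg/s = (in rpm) 12.62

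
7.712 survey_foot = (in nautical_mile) 0.001269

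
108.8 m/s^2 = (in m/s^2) 108.8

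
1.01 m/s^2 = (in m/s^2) 1.01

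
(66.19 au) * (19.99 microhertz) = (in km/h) 7.126e+08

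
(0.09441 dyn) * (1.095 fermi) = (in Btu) 9.798e-25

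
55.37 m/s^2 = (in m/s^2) 55.37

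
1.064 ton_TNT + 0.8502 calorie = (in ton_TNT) 1.064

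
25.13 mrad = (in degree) 1.44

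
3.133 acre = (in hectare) 1.268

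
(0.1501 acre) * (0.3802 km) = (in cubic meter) 2.309e+05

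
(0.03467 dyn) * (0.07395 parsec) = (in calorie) 1.891e+08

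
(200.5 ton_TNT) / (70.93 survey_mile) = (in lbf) 1.652e+06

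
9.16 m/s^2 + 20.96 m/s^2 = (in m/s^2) 30.12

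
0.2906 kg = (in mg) 2.906e+05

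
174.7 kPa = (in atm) 1.724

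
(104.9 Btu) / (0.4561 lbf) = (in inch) 2.148e+06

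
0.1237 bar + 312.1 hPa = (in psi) 6.321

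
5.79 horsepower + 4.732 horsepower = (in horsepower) 10.52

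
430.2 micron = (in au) 2.876e-15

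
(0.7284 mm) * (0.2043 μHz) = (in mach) 4.37e-13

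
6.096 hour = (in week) 0.03629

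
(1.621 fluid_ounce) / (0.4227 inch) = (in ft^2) 0.04806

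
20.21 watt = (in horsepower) 0.0271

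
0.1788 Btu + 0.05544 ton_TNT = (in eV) 1.448e+27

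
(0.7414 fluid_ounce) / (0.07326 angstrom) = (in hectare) 299.3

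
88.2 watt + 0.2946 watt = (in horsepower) 0.1187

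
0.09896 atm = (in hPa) 100.3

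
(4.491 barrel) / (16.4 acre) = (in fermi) 1.076e+10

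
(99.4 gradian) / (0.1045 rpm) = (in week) 0.0002359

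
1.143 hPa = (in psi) 0.01658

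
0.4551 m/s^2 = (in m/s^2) 0.4551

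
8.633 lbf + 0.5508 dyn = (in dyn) 3.84e+06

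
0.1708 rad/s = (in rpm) 1.631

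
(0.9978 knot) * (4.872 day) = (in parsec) 7.002e-12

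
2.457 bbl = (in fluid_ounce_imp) 1.375e+04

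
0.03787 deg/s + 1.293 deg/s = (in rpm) 0.2218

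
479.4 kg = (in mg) 4.794e+08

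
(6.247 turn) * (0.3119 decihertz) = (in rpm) 11.69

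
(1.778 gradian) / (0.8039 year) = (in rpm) 1.052e-08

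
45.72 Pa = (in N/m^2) 45.72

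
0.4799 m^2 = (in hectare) 4.799e-05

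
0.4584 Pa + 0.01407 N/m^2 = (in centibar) 0.0004725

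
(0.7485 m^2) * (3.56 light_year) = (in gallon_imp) 5.545e+18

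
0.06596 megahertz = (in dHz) 6.596e+05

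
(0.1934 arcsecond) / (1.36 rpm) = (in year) 2.088e-13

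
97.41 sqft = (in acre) 0.002236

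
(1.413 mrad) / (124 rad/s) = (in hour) 3.165e-09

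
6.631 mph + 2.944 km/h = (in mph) 8.46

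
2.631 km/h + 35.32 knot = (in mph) 42.28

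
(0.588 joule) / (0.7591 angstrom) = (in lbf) 1.741e+09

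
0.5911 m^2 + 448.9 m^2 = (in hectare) 0.04495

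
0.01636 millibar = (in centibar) 0.001636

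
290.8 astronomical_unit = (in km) 4.35e+10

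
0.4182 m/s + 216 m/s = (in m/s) 216.4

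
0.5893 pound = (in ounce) 9.429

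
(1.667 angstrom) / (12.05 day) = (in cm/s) 1.601e-14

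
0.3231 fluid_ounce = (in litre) 0.009555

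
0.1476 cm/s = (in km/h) 0.005314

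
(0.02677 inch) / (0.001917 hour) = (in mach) 2.894e-07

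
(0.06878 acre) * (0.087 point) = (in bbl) 0.05373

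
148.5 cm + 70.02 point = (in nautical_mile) 0.0008152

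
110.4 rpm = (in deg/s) 662.4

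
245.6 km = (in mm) 2.456e+08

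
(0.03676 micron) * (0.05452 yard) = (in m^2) 1.833e-09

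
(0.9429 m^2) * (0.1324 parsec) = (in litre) 3.852e+18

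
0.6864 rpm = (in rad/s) 0.07188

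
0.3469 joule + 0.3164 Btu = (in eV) 2.086e+21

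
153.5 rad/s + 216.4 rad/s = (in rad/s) 369.9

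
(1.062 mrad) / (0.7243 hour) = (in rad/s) 4.073e-07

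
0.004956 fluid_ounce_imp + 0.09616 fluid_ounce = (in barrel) 1.877e-05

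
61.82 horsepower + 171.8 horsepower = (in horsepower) 233.6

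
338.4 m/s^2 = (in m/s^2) 338.4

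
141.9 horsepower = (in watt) 1.058e+05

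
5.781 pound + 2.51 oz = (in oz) 95.01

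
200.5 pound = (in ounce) 3208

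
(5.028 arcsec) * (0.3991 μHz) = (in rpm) 9.29e-11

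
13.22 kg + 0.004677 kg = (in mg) 1.322e+07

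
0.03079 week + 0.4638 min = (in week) 0.03084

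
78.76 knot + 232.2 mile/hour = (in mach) 0.4238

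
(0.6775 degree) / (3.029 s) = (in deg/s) 0.2237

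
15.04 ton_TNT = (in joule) 6.293e+10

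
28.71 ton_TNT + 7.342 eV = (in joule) 1.201e+11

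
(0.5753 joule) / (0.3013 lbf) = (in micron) 4.292e+05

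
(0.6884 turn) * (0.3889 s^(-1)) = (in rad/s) 1.682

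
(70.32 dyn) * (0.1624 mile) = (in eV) 1.147e+18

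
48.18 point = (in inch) 0.6692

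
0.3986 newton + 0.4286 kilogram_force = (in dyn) 4.602e+05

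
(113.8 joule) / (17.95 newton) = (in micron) 6.34e+06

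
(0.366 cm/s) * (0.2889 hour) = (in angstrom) 3.807e+10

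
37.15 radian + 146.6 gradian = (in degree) 2260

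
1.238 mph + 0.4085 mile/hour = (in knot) 1.431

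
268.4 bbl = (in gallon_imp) 9387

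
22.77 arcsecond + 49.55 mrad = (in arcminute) 170.7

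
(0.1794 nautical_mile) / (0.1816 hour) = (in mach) 0.001493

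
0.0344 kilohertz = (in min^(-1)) 2064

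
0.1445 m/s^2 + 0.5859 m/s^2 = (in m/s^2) 0.7304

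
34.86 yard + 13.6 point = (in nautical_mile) 0.01721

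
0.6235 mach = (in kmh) 764.3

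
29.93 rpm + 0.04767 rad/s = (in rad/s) 3.182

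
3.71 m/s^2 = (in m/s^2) 3.71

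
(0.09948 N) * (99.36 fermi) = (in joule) 9.884e-15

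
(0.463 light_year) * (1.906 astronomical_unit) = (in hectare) 1.249e+23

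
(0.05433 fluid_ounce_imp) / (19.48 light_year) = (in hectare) 8.376e-28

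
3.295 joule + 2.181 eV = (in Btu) 0.003123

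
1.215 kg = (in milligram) 1.215e+06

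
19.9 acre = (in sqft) 8.668e+05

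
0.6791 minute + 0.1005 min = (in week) 7.734e-05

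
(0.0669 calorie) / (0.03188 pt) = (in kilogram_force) 2538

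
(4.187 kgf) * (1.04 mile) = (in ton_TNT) 1.643e-05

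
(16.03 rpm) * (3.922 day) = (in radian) 5.688e+05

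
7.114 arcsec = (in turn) 5.489e-06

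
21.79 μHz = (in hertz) 2.179e-05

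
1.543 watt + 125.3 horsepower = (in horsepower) 125.3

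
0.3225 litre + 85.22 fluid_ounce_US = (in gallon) 0.751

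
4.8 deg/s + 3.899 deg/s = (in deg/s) 8.699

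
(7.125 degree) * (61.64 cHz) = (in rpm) 0.732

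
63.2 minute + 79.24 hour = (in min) 4818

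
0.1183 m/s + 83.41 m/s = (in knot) 162.4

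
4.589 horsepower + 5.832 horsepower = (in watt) 7771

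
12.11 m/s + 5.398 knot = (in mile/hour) 33.3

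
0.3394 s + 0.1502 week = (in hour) 25.23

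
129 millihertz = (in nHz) 1.29e+08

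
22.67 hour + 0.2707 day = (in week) 0.1736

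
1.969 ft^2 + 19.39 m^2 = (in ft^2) 210.7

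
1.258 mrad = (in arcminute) 4.325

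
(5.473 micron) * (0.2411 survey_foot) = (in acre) 9.938e-11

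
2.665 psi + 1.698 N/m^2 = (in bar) 0.1838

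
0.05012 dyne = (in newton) 5.012e-07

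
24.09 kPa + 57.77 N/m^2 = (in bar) 0.2415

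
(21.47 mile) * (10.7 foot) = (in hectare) 11.27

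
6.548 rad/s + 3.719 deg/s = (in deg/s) 378.9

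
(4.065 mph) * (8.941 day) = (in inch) 5.527e+07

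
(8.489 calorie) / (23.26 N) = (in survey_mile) 0.0009488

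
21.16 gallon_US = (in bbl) 0.5038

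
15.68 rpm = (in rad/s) 1.642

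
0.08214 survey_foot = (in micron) 2.504e+04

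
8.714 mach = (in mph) 6637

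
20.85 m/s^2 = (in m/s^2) 20.85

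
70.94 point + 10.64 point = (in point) 81.58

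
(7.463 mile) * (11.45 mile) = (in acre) 5.469e+04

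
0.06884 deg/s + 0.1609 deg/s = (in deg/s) 0.2297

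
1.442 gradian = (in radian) 0.02265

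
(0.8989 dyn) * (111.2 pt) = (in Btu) 3.342e-10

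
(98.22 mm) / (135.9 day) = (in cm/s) 8.365e-07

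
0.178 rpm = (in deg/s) 1.068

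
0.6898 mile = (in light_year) 1.173e-13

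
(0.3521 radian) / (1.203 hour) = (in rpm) 0.0007764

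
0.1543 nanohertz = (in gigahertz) 1.543e-19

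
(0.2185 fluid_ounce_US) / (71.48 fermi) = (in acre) 2.234e+04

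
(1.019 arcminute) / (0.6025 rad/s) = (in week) 8.135e-10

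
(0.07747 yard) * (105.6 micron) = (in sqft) 8.052e-05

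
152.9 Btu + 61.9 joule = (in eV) 1.007e+24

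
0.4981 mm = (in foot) 0.001634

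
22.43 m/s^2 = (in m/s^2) 22.43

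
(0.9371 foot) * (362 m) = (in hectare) 0.01034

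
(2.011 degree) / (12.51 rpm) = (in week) 4.43e-08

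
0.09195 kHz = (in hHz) 0.9195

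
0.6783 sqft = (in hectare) 6.302e-06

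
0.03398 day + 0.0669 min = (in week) 0.004861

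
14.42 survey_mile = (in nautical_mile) 12.53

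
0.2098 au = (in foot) 1.03e+11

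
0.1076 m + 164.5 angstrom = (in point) 305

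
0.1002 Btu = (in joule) 105.7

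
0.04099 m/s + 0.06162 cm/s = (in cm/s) 4.161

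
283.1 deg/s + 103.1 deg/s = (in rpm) 64.37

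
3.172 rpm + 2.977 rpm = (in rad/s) 0.6439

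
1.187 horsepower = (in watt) 885.1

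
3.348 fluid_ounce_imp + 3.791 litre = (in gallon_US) 1.027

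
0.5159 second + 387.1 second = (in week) 0.0006409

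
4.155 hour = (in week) 0.02473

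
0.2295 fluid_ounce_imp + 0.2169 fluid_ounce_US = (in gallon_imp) 0.002845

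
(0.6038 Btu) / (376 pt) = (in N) 4803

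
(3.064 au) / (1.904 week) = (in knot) 7.737e+05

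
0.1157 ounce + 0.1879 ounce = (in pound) 0.01897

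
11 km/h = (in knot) 5.94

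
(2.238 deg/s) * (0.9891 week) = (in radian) 2.337e+04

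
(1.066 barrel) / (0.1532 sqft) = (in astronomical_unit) 7.96e-11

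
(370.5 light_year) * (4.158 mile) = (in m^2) 2.346e+22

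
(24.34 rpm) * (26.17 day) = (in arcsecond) 1.189e+12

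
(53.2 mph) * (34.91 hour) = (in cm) 2.989e+08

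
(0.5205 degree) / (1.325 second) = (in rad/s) 0.006856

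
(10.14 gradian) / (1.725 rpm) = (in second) 0.8817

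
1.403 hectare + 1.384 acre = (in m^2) 1.963e+04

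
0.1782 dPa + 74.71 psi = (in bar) 5.151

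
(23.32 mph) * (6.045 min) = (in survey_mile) 2.349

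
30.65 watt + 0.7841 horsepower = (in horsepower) 0.8252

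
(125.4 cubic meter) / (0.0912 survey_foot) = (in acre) 1.115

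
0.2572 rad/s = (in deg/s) 14.74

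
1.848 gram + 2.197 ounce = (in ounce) 2.262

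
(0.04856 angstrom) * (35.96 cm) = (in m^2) 1.746e-12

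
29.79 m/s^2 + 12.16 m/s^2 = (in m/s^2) 41.95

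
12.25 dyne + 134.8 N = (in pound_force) 30.3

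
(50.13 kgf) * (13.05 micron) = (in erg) 6.415e+04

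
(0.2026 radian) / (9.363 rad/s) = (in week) 3.578e-08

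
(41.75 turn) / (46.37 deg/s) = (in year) 1.028e-05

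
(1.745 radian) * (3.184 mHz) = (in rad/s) 0.005556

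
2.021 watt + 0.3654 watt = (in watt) 2.386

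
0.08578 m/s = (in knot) 0.1667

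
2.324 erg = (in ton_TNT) 5.554e-17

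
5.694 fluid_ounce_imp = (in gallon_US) 0.04274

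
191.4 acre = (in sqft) 8.337e+06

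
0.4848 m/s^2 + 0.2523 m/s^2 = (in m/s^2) 0.7371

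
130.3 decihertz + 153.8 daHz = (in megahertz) 0.001551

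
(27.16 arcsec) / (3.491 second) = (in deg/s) 0.002161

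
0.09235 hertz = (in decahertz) 0.009235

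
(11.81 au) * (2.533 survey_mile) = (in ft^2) 7.752e+16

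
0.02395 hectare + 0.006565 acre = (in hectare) 0.02661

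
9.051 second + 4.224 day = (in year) 0.01157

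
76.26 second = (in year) 2.418e-06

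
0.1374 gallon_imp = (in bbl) 0.003929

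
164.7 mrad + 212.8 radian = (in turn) 33.89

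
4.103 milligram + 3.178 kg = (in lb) 7.006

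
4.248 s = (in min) 0.0708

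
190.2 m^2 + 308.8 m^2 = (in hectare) 0.0499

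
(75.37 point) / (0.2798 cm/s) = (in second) 9.503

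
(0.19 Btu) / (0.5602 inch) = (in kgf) 1437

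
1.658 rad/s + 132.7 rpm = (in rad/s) 15.55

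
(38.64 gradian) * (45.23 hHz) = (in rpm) 2.622e+04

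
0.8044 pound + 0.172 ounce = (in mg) 3.697e+05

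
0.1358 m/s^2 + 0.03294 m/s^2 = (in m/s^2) 0.1687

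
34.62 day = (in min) 4.985e+04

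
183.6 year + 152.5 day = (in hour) 1.612e+06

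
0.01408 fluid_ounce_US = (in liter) 0.0004164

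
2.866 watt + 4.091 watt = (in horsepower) 0.009329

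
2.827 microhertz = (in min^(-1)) 0.0001696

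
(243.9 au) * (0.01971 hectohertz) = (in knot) 1.398e+14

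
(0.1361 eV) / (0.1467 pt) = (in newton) 4.213e-16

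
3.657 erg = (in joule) 3.657e-07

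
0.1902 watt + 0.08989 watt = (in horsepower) 0.0003756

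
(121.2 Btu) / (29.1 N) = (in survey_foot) 1.442e+04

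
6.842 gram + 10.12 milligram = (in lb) 0.01511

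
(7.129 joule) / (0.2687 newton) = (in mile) 0.01649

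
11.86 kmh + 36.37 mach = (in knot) 2.408e+04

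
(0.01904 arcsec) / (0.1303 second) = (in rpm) 6.765e-06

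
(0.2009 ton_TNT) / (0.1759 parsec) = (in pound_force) 3.482e-08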